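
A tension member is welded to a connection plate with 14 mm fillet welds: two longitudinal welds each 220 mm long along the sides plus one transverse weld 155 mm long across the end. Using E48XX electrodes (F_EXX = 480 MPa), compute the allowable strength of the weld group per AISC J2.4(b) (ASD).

t_e = 0.707 × 14 = 9.898 mm.
R_nwl = 0.6 × 480 × 9.898 × 440 × 10⁻³ = 1254 kN (longitudinal, 2 welds).
R_nwt = 0.6 × 480 × 9.898 × 155 × 10⁻³ = 441.8 kN (transverse, base value).
(i) R_nwl + R_nwt = 1696 kN; (ii) 0.85 R_nwl + 1.5 R_nwt = 1729 kN.
R_n = max = 1729 kN [governs: (ii)]; R_n/Ω = 864.5 kN.

R_n/Ω ≈ 864 kN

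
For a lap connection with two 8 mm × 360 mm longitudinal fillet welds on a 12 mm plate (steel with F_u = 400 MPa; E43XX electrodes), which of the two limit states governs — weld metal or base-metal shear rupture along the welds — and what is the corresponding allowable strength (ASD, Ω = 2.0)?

R_n/Ω ≈ 525 kN (weld metal governs)

E43XX → F_EXX = 430 MPa.
t_e = 0.707 × 8 = 5.656 mm; L = 720 mm.
Weld metal: R_n/Ω = (1/2.0) × 0.6 × 430 × 5.656 × 720 × 10⁻³ = 525.3 kN.
Base metal (shear rupture): R_n/Ω = (1/2.0) × 0.6 × 400 × 12 × 720 × 10⁻³ = 1037 kN.
Governing: weld metal.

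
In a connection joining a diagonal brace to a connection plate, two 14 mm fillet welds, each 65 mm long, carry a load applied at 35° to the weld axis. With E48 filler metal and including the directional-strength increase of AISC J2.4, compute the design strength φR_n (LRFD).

φR_n ≈ 338 kN

E48XX → F_EXX = 480 MPa.
t_e = 0.707 × 14 = 9.898 mm; A_we = 9.898 × 130 = 1287 mm².
Directional factor: 1.0 + 0.5 sin^1.5(35°) = 1.217.
F_nw = 0.6 × 480 × 1.217 = 350.6 MPa.
φR_n = 0.75 × 350.6 × 1287 × 10⁻³ = 338.3 kN.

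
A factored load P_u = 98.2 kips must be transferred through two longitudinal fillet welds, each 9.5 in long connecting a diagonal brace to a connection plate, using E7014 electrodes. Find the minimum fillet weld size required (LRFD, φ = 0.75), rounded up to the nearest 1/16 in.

E70XX → F_EXX = 70 ksi.
Total weld length L = 19 in.
Required throat t_e = P_u / (φ × 0.6 F_EXX × L) = 98.2 / (0.75 × 0.6 × 70 × 19) = 0.1641 in.
Required leg w = t_e / 0.707 = 0.2321 in → use 1/4 in.

w = 1/4 in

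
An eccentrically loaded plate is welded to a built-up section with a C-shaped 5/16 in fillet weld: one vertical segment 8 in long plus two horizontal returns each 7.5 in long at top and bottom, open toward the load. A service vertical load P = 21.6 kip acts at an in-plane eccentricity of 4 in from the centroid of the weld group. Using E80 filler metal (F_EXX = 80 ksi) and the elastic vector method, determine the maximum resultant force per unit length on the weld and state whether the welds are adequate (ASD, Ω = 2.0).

Total weld length L_w = 23 in. Treat welds as unit-width lines.
Centroid: x̄ = 2×7.5×3.75 / 23 = 2.446 in from the vertical weld.
Polar moment about centroid: J = I_x + I_y = [8³/12 + 2×7.5×4²] + [8×2.446² + 2(7.5³/12 + 7.5×1.304²)] = 426.3 in³.
Direct shear f_v = P/L_w = 21.6 / 23 = 0.9391 kip/in (vertical).
Torsion M = P·e = 21.6 × 4 = 86.4 kip·in.
Critical point at (x, y) = (5.054, 4) from centroid. f_tx = M·y/J = 0.8106 kip/in; f_ty = M·x/J = 1.024 kip/in.
Resultant f_max = √[f_tx² + (f_v + f_ty)²] = √[0.8106² + (0.9391 + 1.024)²] = 2.124 kip/in.
Capacity per unit length: r_n/Ω = (1/2.0) × 0.6 × 80 × (0.707 × 0.3125) = 5.302 kip/in.
2.124 ≤ 5.302 → adequate.

f_max ≈ 2.12 kip/in; adequate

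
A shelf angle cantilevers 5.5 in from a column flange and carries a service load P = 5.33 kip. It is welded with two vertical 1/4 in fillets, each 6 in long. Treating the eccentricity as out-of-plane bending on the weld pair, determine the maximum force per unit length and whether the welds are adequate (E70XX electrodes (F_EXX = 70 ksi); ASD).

f_max ≈ 2.48 kip/in; adequate

L_w = 2 × 6 = 12 in; section modulus (unit throat) S = 2 × L²/6 = 12 in².
Direct shear f_v = P/L_w = 5.33/12 = 0.4442 kip/in.
Moment M = P × e = 5.33 × 5.5 = 29.315 kip·in; bending f_b = M/S = 2.443 kip/in.
f_max = √(f_v² + f_b²) = √(0.4442² + 2.443²) = 2.483 kip/in.
r_n/Ω = (1/2.0) × 0.6 × 70 × (0.707 × 0.25) = 3.712 kip/in → adequate.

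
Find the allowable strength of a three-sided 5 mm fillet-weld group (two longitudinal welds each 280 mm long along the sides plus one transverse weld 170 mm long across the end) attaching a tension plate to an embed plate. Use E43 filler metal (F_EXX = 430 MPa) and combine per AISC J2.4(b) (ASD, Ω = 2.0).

R_n/Ω ≈ 333 kN

t_e = 0.707 × 5 = 3.535 mm.
R_nwl = 0.6 × 430 × 3.535 × 560 × 10⁻³ = 510.7 kN (longitudinal, 2 welds).
R_nwt = 0.6 × 430 × 3.535 × 170 × 10⁻³ = 155 kN (transverse, base value).
(i) R_nwl + R_nwt = 665.8 kN; (ii) 0.85 R_nwl + 1.5 R_nwt = 666.7 kN.
R_n = max = 666.7 kN [governs: (ii)]; R_n/Ω = 333.3 kN.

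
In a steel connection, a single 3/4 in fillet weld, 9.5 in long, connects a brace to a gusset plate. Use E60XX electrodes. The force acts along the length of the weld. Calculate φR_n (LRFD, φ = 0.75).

E60XX → F_EXX = 60 ksi.
Effective throat t_e = 0.707 × 0.75 = 0.5302 in.
Total length L = 9.5 in; A_we = 0.5302 × 9.5 = 5.037 in².
F_nw = 0.6 F_EXX = 0.6 × 60 = 36 ksi.
φR_n = 0.75 × 36 × 5.037 = 136 kip.

φR_n ≈ 136 kip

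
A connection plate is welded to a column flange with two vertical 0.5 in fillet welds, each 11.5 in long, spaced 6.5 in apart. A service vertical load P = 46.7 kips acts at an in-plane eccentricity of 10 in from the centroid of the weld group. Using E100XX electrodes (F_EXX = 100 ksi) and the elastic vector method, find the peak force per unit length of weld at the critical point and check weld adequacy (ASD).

Total weld length L_w = 23 in. Treat welds as unit-width lines.
Polar moment about centroid: J = 2[d³/12 + d(b/2)²] = 2[11.5³/12 + 11.5×3.25²] = 496.4 in³.
Direct shear f_v = P/L_w = 46.7 / 23 = 2.03 kip/in (vertical).
Torsion M = P·e = 46.7 × 10 = 467 kip·in.
Critical point at (x, y) = (3.25, 5.75) from centroid. f_tx = M·y/J = 5.409 kip/in; f_ty = M·x/J = 3.057 kip/in.
Resultant f_max = √[f_tx² + (f_v + f_ty)²] = √[5.409² + (2.03 + 3.057)²] = 7.426 kip/in.
Capacity per unit length: r_n/Ω = (1/2.0) × 0.6 × 100 × (0.707 × 0.5) = 10.6 kip/in.
7.426 ≤ 10.6 → adequate.

f_max ≈ 7.43 kip/in; adequate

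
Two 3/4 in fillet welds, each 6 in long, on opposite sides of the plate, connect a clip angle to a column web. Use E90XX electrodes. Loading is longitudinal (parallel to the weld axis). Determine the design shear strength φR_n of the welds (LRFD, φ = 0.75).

φR_n ≈ 258 kips

E90XX → F_EXX = 90 ksi.
Effective throat t_e = 0.707 × 0.75 = 0.5302 in.
Total length L = 12 in; A_we = 0.5302 × 12 = 6.363 in².
F_nw = 0.6 F_EXX = 0.6 × 90 = 54 ksi.
φR_n = 0.75 × 54 × 6.363 = 257.7 kips.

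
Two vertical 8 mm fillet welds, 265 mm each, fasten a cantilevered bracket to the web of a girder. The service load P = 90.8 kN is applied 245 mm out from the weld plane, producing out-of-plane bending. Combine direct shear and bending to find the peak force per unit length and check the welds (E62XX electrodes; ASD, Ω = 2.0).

E62XX → F_EXX = 620 MPa.
L_w = 2 × 265 = 530 mm; section modulus (unit throat) S = 2 × L²/6 = 23410 mm².
Direct shear f_v = P/L_w = 90.8×10³/530 = 171.3 N/mm.
Moment M = P × e = 90.8×10³ × 245 = 22246000 N·mm; bending f_b = M/S = 950.3 N/mm.
f_max = √(f_v² + f_b²) = √(171.3² + 950.3²) = 965.7 N/mm.
r_n/Ω = (1/2.0) × 0.6 × 620 × (0.707 × 8) = 1052 N/mm → adequate.

f_max ≈ 966 N/mm; adequate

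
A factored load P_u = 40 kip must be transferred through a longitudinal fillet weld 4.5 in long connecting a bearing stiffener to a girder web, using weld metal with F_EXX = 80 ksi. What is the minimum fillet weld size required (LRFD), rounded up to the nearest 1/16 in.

w = 3/8 in

Total weld length L = 4.5 in.
Required throat t_e = P_u / (φ × 0.6 F_EXX × L) = 40 / (0.75 × 0.6 × 80 × 4.5) = 0.2469 in.
Required leg w = t_e / 0.707 = 0.3492 in → use 3/8 in.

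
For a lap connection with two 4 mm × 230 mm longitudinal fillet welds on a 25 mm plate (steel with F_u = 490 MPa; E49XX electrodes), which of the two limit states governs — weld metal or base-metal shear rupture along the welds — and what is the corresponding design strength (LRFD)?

φR_n ≈ 287 kN (weld metal governs)

E49XX → F_EXX = 490 MPa.
t_e = 0.707 × 4 = 2.828 mm; L = 460 mm.
Weld metal: φR_n = 0.75 × 0.6 × 490 × 2.828 × 460 × 10⁻³ = 286.8 kN.
Base metal (shear rupture): φR_n = 0.75 × 0.6 × 490 × 25 × 460 × 10⁻³ = 2536 kN.
Governing: weld metal.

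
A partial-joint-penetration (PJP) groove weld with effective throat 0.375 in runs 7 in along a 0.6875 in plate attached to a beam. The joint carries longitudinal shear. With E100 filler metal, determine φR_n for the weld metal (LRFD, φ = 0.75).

φR_n ≈ 118 kips

E100XX → F_EXX = 100 ksi.
Effective throat (given) t_e = 0.375 in.
A_we = 0.375 × 7 = 2.625 in².
F_nw = 0.6 F_EXX = 60 ksi.
φR_n = 0.75 × 60 × 2.625 = 118.1 kips.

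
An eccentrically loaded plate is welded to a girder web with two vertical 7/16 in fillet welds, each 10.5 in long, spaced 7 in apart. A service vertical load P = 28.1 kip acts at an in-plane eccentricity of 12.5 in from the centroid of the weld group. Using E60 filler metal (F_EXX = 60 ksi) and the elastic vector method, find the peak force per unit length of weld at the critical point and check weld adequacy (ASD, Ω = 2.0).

f_max ≈ 5.77 kip/in; NOT adequate

Total weld length L_w = 21 in. Treat welds as unit-width lines.
Polar moment about centroid: J = 2[d³/12 + d(b/2)²] = 2[10.5³/12 + 10.5×3.5²] = 450.2 in³.
Direct shear f_v = P/L_w = 28.1 / 21 = 1.338 kip/in (vertical).
Torsion M = P·e = 28.1 × 12.5 = 351.25 kip·in.
Critical point at (x, y) = (3.5, 5.25) from centroid. f_tx = M·y/J = 4.096 kip/in; f_ty = M·x/J = 2.731 kip/in.
Resultant f_max = √[f_tx² + (f_v + f_ty)²] = √[4.096² + (1.338 + 2.731)²] = 5.774 kip/in.
Capacity per unit length: r_n/Ω = (1/2.0) × 0.6 × 60 × (0.707 × 0.4375) = 5.568 kip/in.
5.774 > 5.568 → NOT adequate.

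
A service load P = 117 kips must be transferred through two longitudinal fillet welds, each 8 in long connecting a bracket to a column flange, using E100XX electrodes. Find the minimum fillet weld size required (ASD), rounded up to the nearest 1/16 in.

w = 3/8 in

E100XX → F_EXX = 100 ksi.
Total weld length L = 16 in.
Required throat t_e = P × Ω / (0.6 F_EXX × L) = 117 × 2.0 / (0.6 × 100 × 16) = 0.2437 in.
Required leg w = t_e / 0.707 = 0.3448 in → use 3/8 in.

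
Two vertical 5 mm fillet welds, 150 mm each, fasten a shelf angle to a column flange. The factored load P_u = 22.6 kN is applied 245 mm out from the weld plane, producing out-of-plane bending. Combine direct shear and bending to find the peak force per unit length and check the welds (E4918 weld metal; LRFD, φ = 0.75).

E49XX → F_EXX = 490 MPa.
L_w = 2 × 150 = 300 mm; section modulus (unit throat) S = 2 × L²/6 = 7500 mm².
Direct shear f_v = P/L_w = 22.6×10³/300 = 75.33 N/mm.
Moment M = P × e = 22.6×10³ × 245 = 5537000 N·mm; bending f_b = M/S = 738.3 N/mm.
f_max = √(f_v² + f_b²) = √(75.33² + 738.3²) = 742.1 N/mm.
φr_n = 0.75 × 0.6 × 490 × (0.707 × 5) = 779.5 N/mm → adequate.

f_max ≈ 742 N/mm; adequate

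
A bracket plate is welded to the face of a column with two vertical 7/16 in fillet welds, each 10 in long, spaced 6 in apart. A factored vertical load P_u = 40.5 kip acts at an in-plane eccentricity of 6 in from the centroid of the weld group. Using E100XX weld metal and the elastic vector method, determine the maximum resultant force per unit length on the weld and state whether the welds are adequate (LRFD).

f_max ≈ 5.42 kip/in; adequate

E100XX → F_EXX = 100 ksi.
Total weld length L_w = 20 in. Treat welds as unit-width lines.
Polar moment about centroid: J = 2[d³/12 + d(b/2)²] = 2[10³/12 + 10×3²] = 346.7 in³.
Direct shear f_v = P/L_w = 40.5 / 20 = 2.025 kip/in (vertical).
Torsion M = P·e = 40.5 × 6 = 243 kip·in.
Critical point at (x, y) = (3, 5) from centroid. f_tx = M·y/J = 3.505 kip/in; f_ty = M·x/J = 2.103 kip/in.
Resultant f_max = √[f_tx² + (f_v + f_ty)²] = √[3.505² + (2.025 + 2.103)²] = 5.415 kip/in.
Capacity per unit length: φr_n = 0.75 × 0.6 × 100 × (0.707 × 0.4375) = 13.92 kip/in.
5.415 ≤ 13.92 → adequate.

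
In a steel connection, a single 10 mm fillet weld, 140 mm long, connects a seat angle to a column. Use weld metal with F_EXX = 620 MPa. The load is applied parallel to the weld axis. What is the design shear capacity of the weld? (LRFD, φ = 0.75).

Effective throat t_e = 0.707 × 10 = 7.07 mm.
Total length L = 140 mm; A_we = 7.07 × 140 = 989.8 mm².
F_nw = 0.6 F_EXX = 0.6 × 620 = 372 MPa.
φR_n = 0.75 × 372 × 989.8 × 10⁻³ = 276.2 kN.

φR_n ≈ 276 kN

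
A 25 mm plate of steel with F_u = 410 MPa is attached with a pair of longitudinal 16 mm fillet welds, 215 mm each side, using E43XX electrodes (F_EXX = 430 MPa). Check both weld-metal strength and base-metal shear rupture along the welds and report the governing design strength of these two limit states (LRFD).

t_e = 0.707 × 16 = 11.31 mm; L = 430 mm.
Weld metal: φR_n = 0.75 × 0.6 × 430 × 11.31 × 430 × 10⁻³ = 941.2 kN.
Base metal (shear rupture): φR_n = 0.75 × 0.6 × 410 × 25 × 430 × 10⁻³ = 1983 kN.
Governing: weld metal.

φR_n ≈ 941 kN (weld metal governs)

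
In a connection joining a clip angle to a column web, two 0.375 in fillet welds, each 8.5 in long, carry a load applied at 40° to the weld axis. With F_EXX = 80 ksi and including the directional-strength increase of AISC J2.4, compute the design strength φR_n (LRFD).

φR_n ≈ 204 kip

t_e = 0.707 × 0.375 = 0.2651 in; A_we = 0.2651 × 17 = 4.507 in².
Directional factor: 1.0 + 0.5 sin^1.5(40°) = 1.258.
F_nw = 0.6 × 80 × 1.258 = 60.37 ksi.
φR_n = 0.75 × 60.37 × 4.507 = 204.1 kip.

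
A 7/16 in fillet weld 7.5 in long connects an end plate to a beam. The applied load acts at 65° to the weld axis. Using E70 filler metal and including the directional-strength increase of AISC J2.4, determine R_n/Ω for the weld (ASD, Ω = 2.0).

R_n/Ω ≈ 69.7 kip

E70XX → F_EXX = 70 ksi.
t_e = 0.707 × 0.4375 = 0.3093 in; A_we = 0.3093 × 7.5 = 2.32 in².
Directional factor: 1.0 + 0.5 sin^1.5(65°) = 1.431.
F_nw = 0.6 × 70 × 1.431 = 60.12 ksi.
R_n/Ω = (60.12 × 2.32) / 2.0 = 69.73 kip.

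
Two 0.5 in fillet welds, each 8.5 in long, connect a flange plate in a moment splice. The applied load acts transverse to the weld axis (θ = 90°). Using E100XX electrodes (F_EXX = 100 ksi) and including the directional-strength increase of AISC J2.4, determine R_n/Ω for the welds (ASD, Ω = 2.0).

R_n/Ω ≈ 270 kips

t_e = 0.707 × 0.5 = 0.3535 in; A_we = 0.3535 × 17 = 6.01 in².
Directional factor: 1.0 + 0.5 sin^1.5(90°) = 1.5.
F_nw = 0.6 × 100 × 1.5 = 90 ksi.
R_n/Ω = (90 × 6.01) / 2.0 = 270.4 kips.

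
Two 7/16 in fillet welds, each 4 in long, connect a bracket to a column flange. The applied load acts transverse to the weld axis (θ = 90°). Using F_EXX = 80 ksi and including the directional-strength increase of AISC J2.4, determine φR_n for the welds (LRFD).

φR_n ≈ 134 kips

t_e = 0.707 × 0.4375 = 0.3093 in; A_we = 0.3093 × 8 = 2.474 in².
Directional factor: 1.0 + 0.5 sin^1.5(90°) = 1.5.
F_nw = 0.6 × 80 × 1.5 = 72 ksi.
φR_n = 0.75 × 72 × 2.474 = 133.6 kips.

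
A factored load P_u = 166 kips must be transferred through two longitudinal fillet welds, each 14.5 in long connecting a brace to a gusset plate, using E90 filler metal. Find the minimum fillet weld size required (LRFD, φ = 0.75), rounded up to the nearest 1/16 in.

w = 1/4 in

E90XX → F_EXX = 90 ksi.
Total weld length L = 29 in.
Required throat t_e = P_u / (φ × 0.6 F_EXX × L) = 166 / (0.75 × 0.6 × 90 × 29) = 0.1413 in.
Required leg w = t_e / 0.707 = 0.1999 in → use 1/4 in.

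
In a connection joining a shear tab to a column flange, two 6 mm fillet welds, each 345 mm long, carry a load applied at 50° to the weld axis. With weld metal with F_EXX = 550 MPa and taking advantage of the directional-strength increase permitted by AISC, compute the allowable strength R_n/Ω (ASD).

R_n/Ω ≈ 645 kN

t_e = 0.707 × 6 = 4.242 mm; A_we = 4.242 × 690 = 2927 mm².
Directional factor: 1.0 + 0.5 sin^1.5(50°) = 1.335.
F_nw = 0.6 × 550 × 1.335 = 440.6 MPa.
R_n/Ω = (440.6 × 2927) / 2.0 × 10⁻³ = 644.9 kN.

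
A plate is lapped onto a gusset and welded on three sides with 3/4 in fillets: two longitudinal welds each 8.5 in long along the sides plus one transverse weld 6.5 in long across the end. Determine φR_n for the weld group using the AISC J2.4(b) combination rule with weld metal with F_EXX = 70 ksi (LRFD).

t_e = 0.707 × 0.75 = 0.5302 in.
R_nwl = 0.6 × 70 × 0.5302 × 17 = 378.6 kip (longitudinal, 2 welds).
R_nwt = 0.6 × 70 × 0.5302 × 6.5 = 144.8 kip (transverse, base value).
(i) R_nwl + R_nwt = 523.4 kip; (ii) 0.85 R_nwl + 1.5 R_nwt = 538.9 kip.
R_n = max = 538.9 kip [governs: (ii)]; φR_n = 404.2 kip.

φR_n ≈ 404 kip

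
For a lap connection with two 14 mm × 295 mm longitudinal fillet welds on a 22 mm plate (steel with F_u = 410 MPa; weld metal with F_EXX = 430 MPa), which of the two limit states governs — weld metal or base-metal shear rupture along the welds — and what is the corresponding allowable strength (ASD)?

R_n/Ω ≈ 753 kN (weld metal governs)

t_e = 0.707 × 14 = 9.898 mm; L = 590 mm.
Weld metal: R_n/Ω = (1/2.0) × 0.6 × 430 × 9.898 × 590 × 10⁻³ = 753.3 kN.
Base metal (shear rupture): R_n/Ω = (1/2.0) × 0.6 × 410 × 22 × 590 × 10⁻³ = 1597 kN.
Governing: weld metal.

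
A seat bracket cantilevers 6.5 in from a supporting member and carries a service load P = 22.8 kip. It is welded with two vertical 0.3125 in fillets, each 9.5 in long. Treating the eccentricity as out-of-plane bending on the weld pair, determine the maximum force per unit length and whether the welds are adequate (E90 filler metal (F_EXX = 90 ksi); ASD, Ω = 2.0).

L_w = 2 × 9.5 = 19 in; section modulus (unit throat) S = 2 × L²/6 = 30.08 in².
Direct shear f_v = P/L_w = 22.8/19 = 1.2 kip/in.
Moment M = P × e = 22.8 × 6.5 = 148.2 kip·in; bending f_b = M/S = 4.926 kip/in.
f_max = √(f_v² + f_b²) = √(1.2² + 4.926²) = 5.07 kip/in.
r_n/Ω = (1/2.0) × 0.6 × 90 × (0.707 × 0.3125) = 5.965 kip/in → adequate.

f_max ≈ 5.07 kip/in; adequate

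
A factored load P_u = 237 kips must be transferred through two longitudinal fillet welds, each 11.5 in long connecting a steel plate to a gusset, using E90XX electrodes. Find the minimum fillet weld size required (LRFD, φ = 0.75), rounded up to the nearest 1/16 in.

w = 3/8 in

E90XX → F_EXX = 90 ksi.
Total weld length L = 23 in.
Required throat t_e = P_u / (φ × 0.6 F_EXX × L) = 237 / (0.75 × 0.6 × 90 × 23) = 0.2544 in.
Required leg w = t_e / 0.707 = 0.3599 in → use 3/8 in.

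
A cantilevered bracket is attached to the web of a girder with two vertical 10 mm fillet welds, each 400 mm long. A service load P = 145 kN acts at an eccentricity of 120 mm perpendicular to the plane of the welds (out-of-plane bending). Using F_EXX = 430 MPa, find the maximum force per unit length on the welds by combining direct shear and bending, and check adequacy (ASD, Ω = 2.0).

L_w = 2 × 400 = 800 mm; section modulus (unit throat) S = 2 × L²/6 = 53330 mm².
Direct shear f_v = P/L_w = 145×10³/800 = 181.2 N/mm.
Moment M = P × e = 145×10³ × 120 = 17400000 N·mm; bending f_b = M/S = 326.2 N/mm.
f_max = √(f_v² + f_b²) = √(181.2² + 326.2²) = 373.2 N/mm.
r_n/Ω = (1/2.0) × 0.6 × 430 × (0.707 × 10) = 912 N/mm → adequate.

f_max ≈ 373 N/mm; adequate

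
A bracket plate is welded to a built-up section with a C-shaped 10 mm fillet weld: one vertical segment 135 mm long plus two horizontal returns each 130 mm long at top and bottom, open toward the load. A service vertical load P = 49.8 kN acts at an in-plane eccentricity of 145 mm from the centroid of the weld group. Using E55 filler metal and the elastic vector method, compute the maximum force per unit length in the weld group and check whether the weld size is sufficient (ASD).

f_max ≈ 480 N/mm; adequate

E55XX → F_EXX = 550 MPa.
Total weld length L_w = 395 mm. Treat welds as unit-width lines.
Centroid: x̄ = 2×130×65 / 395 = 42.78 mm from the vertical weld.
Polar moment about centroid: J = I_x + I_y = [135³/12 + 2×130×67.5²] + [135×42.78² + 2(130³/12 + 130×22.22²)] = 2131000 mm³.
Direct shear f_v = P/L_w = 49.8×10³ / 395 = 126.1 N/mm (vertical).
Torsion M = P·e = 49.8×10³ × 145 = 7221000 N·mm.
Critical point at (x, y) = (87.22, 67.5) from centroid. f_tx = M·y/J = 228.7 N/mm; f_ty = M·x/J = 295.5 N/mm.
Resultant f_max = √[f_tx² + (f_v + f_ty)²] = √[228.7² + (126.1 + 295.5)²] = 479.6 N/mm.
Capacity per unit length: r_n/Ω = (1/2.0) × 0.6 × 550 × (0.707 × 10) = 1167 N/mm.
479.6 ≤ 1167 → adequate.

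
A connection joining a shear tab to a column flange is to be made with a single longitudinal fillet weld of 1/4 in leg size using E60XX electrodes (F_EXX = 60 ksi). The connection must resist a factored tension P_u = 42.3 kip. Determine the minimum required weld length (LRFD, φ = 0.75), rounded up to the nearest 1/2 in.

L = 9 in

Throat t_e = 0.707 × 0.25 = 0.1767 in.
φr_n = 0.75 × 0.6 × 60 × 0.1767 = 4.772 kip/in.
L_req = P_u / φr_n = 42.3 / 4.772 = 8.864 in total.
Round up → use L = 9 in.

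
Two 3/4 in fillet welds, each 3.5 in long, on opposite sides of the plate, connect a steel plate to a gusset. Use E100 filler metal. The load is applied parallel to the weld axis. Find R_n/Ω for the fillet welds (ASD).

E100XX → F_EXX = 100 ksi.
Effective throat t_e = 0.707 × 0.75 = 0.5302 in.
Total length L = 7 in; A_we = 0.5302 × 7 = 3.712 in².
F_nw = 0.6 F_EXX = 0.6 × 100 = 60 ksi.
R_n = 60 × 3.712 = 222.7 kips; R_n/Ω = 222.7/2.0 = 111.4 kips.

R_n/Ω ≈ 111 kips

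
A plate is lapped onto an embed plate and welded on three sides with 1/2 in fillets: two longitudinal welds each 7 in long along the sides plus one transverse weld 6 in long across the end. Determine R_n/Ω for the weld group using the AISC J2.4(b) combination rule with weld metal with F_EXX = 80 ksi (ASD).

R_n/Ω ≈ 177 kip

t_e = 0.707 × 0.5 = 0.3535 in.
R_nwl = 0.6 × 80 × 0.3535 × 14 = 237.6 kip (longitudinal, 2 welds).
R_nwt = 0.6 × 80 × 0.3535 × 6 = 101.8 kip (transverse, base value).
(i) R_nwl + R_nwt = 339.4 kip; (ii) 0.85 R_nwl + 1.5 R_nwt = 354.6 kip.
R_n = max = 354.6 kip [governs: (ii)]; R_n/Ω = 177.3 kip.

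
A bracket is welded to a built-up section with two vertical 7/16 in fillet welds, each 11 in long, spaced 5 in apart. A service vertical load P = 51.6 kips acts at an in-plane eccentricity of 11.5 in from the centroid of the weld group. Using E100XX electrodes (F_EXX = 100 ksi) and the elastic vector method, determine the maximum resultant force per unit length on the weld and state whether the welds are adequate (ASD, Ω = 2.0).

f_max ≈ 11.2 kip/in; NOT adequate

Total weld length L_w = 22 in. Treat welds as unit-width lines.
Polar moment about centroid: J = 2[d³/12 + d(b/2)²] = 2[11³/12 + 11×2.5²] = 359.3 in³.
Direct shear f_v = P/L_w = 51.6 / 22 = 2.345 kip/in (vertical).
Torsion M = P·e = 51.6 × 11.5 = 593.4 kip·in.
Critical point at (x, y) = (2.5, 5.5) from centroid. f_tx = M·y/J = 9.083 kip/in; f_ty = M·x/J = 4.128 kip/in.
Resultant f_max = √[f_tx² + (f_v + f_ty)²] = √[9.083² + (2.345 + 4.128)²] = 11.15 kip/in.
Capacity per unit length: r_n/Ω = (1/2.0) × 0.6 × 100 × (0.707 × 0.4375) = 9.279 kip/in.
11.15 > 9.279 → NOT adequate.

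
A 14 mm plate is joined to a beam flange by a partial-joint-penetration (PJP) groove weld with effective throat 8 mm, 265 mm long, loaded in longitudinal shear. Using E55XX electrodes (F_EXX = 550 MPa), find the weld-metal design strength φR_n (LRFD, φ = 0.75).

φR_n ≈ 525 kN

Effective throat (given) t_e = 8 mm.
A_we = 8 × 265 = 2120 mm².
F_nw = 0.6 F_EXX = 330 MPa.
φR_n = 0.75 × 330 × 2120 × 10⁻³ = 524.7 kN.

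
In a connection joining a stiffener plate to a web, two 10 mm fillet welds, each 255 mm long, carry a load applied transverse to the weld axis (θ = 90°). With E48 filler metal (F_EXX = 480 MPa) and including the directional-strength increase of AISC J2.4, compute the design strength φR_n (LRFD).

φR_n ≈ 1170 kN

t_e = 0.707 × 10 = 7.07 mm; A_we = 7.07 × 510 = 3606 mm².
Directional factor: 1.0 + 0.5 sin^1.5(90°) = 1.5.
F_nw = 0.6 × 480 × 1.5 = 432 MPa.
φR_n = 0.75 × 432 × 3606 × 10⁻³ = 1168 kN.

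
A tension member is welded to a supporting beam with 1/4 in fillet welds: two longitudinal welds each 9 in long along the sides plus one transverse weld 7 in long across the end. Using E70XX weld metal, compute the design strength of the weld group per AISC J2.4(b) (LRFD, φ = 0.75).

φR_n ≈ 144 kips

E70XX → F_EXX = 70 ksi.
t_e = 0.707 × 0.25 = 0.1767 in.
R_nwl = 0.6 × 70 × 0.1767 × 18 = 133.6 kips (longitudinal, 2 welds).
R_nwt = 0.6 × 70 × 0.1767 × 7 = 51.96 kips (transverse, base value).
(i) R_nwl + R_nwt = 185.6 kips; (ii) 0.85 R_nwl + 1.5 R_nwt = 191.5 kips.
R_n = max = 191.5 kips [governs: (ii)]; φR_n = 143.6 kips.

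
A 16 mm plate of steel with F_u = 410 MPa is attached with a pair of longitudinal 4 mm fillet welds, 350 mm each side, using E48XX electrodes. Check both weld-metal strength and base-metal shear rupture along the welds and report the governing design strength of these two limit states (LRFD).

φR_n ≈ 428 kN (weld metal governs)

E48XX → F_EXX = 480 MPa.
t_e = 0.707 × 4 = 2.828 mm; L = 700 mm.
Weld metal: φR_n = 0.75 × 0.6 × 480 × 2.828 × 700 × 10⁻³ = 427.6 kN.
Base metal (shear rupture): φR_n = 0.75 × 0.6 × 410 × 16 × 700 × 10⁻³ = 2066 kN.
Governing: weld metal.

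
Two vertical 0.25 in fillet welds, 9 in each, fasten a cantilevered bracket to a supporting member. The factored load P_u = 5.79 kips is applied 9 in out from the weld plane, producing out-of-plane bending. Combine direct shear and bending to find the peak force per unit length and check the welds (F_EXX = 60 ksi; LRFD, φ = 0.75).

L_w = 2 × 9 = 18 in; section modulus (unit throat) S = 2 × L²/6 = 27 in².
Direct shear f_v = P/L_w = 5.79/18 = 0.3217 kip/in.
Moment M = P × e = 5.79 × 9 = 52.11 kip·in; bending f_b = M/S = 1.93 kip/in.
f_max = √(f_v² + f_b²) = √(0.3217² + 1.93²) = 1.957 kip/in.
φr_n = 0.75 × 0.6 × 60 × (0.707 × 0.25) = 4.772 kip/in → adequate.

f_max ≈ 1.96 kip/in; adequate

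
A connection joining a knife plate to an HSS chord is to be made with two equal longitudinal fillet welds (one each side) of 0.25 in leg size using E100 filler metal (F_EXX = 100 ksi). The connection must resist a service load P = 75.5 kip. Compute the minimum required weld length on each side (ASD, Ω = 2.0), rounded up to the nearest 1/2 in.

L = 7.5 in on each side

Throat t_e = 0.707 × 0.25 = 0.1767 in.
r_n/Ω = (0.6 × 100 × 0.1767) / 2.0 = 5.302 kip/in.
L_req = P / (r_n/Ω) = 75.5 / 5.302 = 14.24 in total.
Per side: 14.24 / 2 = 7.119 in.
Round up → use L = 7.5 in on each side.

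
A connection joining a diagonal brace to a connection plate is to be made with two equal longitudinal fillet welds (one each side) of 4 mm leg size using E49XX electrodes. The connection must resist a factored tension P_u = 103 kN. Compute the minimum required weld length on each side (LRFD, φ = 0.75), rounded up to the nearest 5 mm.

L = 85 mm on each side

E49XX → F_EXX = 490 MPa.
Throat t_e = 0.707 × 4 = 2.828 mm.
φr_n = 0.75 × 0.6 × 490 × 2.828 × 10⁻³ = 0.6236 kN/mm.
L_req = P_u / φr_n = 103 / 0.6236 = 165.2 mm total.
Per side: 165.2 / 2 = 82.59 mm.
Round up → use L = 85 mm on each side.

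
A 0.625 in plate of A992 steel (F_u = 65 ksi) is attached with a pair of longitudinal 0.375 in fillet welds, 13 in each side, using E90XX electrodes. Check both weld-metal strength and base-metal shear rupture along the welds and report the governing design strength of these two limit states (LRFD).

E90XX → F_EXX = 90 ksi.
t_e = 0.707 × 0.375 = 0.2651 in; L = 26 in.
Weld metal: φR_n = 0.75 × 0.6 × 90 × 0.2651 × 26 = 279.2 kips.
Base metal (shear rupture): φR_n = 0.75 × 0.6 × 65 × 0.625 × 26 = 475.3 kips.
Governing: weld metal.

φR_n ≈ 279 kips (weld metal governs)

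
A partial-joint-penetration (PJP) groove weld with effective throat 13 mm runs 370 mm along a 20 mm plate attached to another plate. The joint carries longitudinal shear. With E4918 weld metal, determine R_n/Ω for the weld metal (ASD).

E49XX → F_EXX = 490 MPa.
Effective throat (given) t_e = 13 mm.
A_we = 13 × 370 = 4810 mm².
F_nw = 0.6 F_EXX = 294 MPa.
R_n/Ω = (294 × 4810) / 2.0 × 10⁻³ = 707.1 kN.

R_n/Ω ≈ 707 kN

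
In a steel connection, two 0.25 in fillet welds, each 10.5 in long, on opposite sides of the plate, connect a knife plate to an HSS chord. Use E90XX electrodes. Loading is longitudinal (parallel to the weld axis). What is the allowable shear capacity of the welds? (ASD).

R_n/Ω ≈ 100 kips

E90XX → F_EXX = 90 ksi.
Effective throat t_e = 0.707 × 0.25 = 0.1767 in.
Total length L = 21 in; A_we = 0.1767 × 21 = 3.712 in².
F_nw = 0.6 F_EXX = 0.6 × 90 = 54 ksi.
R_n = 54 × 3.712 = 200.4 kips; R_n/Ω = 200.4/2.0 = 100.2 kips.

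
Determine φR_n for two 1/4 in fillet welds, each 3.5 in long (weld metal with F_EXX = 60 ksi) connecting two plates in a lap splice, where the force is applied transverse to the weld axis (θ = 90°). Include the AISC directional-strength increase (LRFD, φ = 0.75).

t_e = 0.707 × 0.25 = 0.1767 in; A_we = 0.1767 × 7 = 1.237 in².
Directional factor: 1.0 + 0.5 sin^1.5(90°) = 1.5.
F_nw = 0.6 × 60 × 1.5 = 54 ksi.
φR_n = 0.75 × 54 × 1.237 = 50.11 kip.

φR_n ≈ 50.1 kip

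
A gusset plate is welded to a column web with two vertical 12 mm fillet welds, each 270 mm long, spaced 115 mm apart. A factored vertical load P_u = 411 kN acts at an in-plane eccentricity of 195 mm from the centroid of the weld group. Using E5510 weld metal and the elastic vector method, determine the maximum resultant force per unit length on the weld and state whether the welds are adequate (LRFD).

E55XX → F_EXX = 550 MPa.
Total weld length L_w = 540 mm. Treat welds as unit-width lines.
Polar moment about centroid: J = 2[d³/12 + d(b/2)²] = 2[270³/12 + 270×57.5²] = 5066000 mm³.
Direct shear f_v = P/L_w = 411×10³ / 540 = 761.1 N/mm (vertical).
Torsion M = P·e = 411×10³ × 195 = 80145000 N·mm.
Critical point at (x, y) = (57.5, 135) from centroid. f_tx = M·y/J = 2136 N/mm; f_ty = M·x/J = 909.7 N/mm.
Resultant f_max = √[f_tx² + (f_v + f_ty)²] = √[2136² + (761.1 + 909.7)²] = 2712 N/mm.
Capacity per unit length: φr_n = 0.75 × 0.6 × 550 × (0.707 × 12) = 2100 N/mm.
2712 > 2100 → NOT adequate.

f_max ≈ 2710 N/mm; NOT adequate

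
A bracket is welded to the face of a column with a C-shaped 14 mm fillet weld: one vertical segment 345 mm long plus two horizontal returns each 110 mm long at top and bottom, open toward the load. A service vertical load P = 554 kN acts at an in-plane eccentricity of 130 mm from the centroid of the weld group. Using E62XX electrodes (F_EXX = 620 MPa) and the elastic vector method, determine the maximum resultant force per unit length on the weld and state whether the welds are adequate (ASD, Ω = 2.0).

Total weld length L_w = 565 mm. Treat welds as unit-width lines.
Centroid: x̄ = 2×110×55 / 565 = 21.42 mm from the vertical weld.
Polar moment about centroid: J = I_x + I_y = [345³/12 + 2×110×172.5²] + [345×21.42² + 2(110³/12 + 110×33.58²)] = 10600000 mm³.
Direct shear f_v = P/L_w = 554×10³ / 565 = 980.5 N/mm (vertical).
Torsion M = P·e = 554×10³ × 130 = 72020000 N·mm.
Critical point at (x, y) = (88.58, 172.5) from centroid. f_tx = M·y/J = 1172 N/mm; f_ty = M·x/J = 602.1 N/mm.
Resultant f_max = √[f_tx² + (f_v + f_ty)²] = √[1172² + (980.5 + 602.1)²] = 1970 N/mm.
Capacity per unit length: r_n/Ω = (1/2.0) × 0.6 × 620 × (0.707 × 14) = 1841 N/mm.
1970 > 1841 → NOT adequate.

f_max ≈ 1970 N/mm; NOT adequate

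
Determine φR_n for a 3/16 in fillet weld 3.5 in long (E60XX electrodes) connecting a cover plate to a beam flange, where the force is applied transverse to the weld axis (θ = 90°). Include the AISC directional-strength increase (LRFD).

E60XX → F_EXX = 60 ksi.
t_e = 0.707 × 0.1875 = 0.1326 in; A_we = 0.1326 × 3.5 = 0.464 in².
Directional factor: 1.0 + 0.5 sin^1.5(90°) = 1.5.
F_nw = 0.6 × 60 × 1.5 = 54 ksi.
φR_n = 0.75 × 54 × 0.464 = 18.79 kip.

φR_n ≈ 18.8 kip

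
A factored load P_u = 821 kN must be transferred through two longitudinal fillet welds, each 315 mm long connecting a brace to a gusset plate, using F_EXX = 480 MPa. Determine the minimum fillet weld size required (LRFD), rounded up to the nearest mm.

w = 9 mm

Total weld length L = 630 mm.
Required throat t_e = P_u / (φ × 0.6 F_EXX × L) = 821 / (0.75 × 0.6 × 480 × 630 × 10⁻³) = 6.033 mm.
Required leg w = t_e / 0.707 = 8.534 mm → use 9 mm.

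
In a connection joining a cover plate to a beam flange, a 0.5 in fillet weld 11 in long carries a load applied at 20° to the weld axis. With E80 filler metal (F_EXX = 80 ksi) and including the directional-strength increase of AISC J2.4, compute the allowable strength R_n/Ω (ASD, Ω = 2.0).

t_e = 0.707 × 0.5 = 0.3535 in; A_we = 0.3535 × 11 = 3.888 in².
Directional factor: 1.0 + 0.5 sin^1.5(20°) = 1.1.
F_nw = 0.6 × 80 × 1.1 = 52.8 ksi.
R_n/Ω = (52.8 × 3.888) / 2.0 = 102.7 kip.

R_n/Ω ≈ 103 kip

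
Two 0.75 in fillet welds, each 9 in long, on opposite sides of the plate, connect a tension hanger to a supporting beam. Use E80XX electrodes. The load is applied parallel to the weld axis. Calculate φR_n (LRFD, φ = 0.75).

E80XX → F_EXX = 80 ksi.
Effective throat t_e = 0.707 × 0.75 = 0.5302 in.
Total length L = 18 in; A_we = 0.5302 × 18 = 9.544 in².
F_nw = 0.6 F_EXX = 0.6 × 80 = 48 ksi.
φR_n = 0.75 × 48 × 9.544 = 343.6 kip.

φR_n ≈ 344 kip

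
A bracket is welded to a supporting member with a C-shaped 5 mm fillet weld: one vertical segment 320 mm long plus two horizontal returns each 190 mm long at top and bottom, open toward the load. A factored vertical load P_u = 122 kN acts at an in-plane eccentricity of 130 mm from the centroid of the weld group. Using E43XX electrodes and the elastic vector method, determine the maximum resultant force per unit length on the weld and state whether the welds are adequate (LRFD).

f_max ≈ 360 N/mm; adequate

E43XX → F_EXX = 430 MPa.
Total weld length L_w = 700 mm. Treat welds as unit-width lines.
Centroid: x̄ = 2×190×95 / 700 = 51.57 mm from the vertical weld.
Polar moment about centroid: J = I_x + I_y = [320³/12 + 2×190×160²] + [320×51.57² + 2(190³/12 + 190×43.43²)] = 15170000 mm³.
Direct shear f_v = P/L_w = 122×10³ / 700 = 174.3 N/mm (vertical).
Torsion M = P·e = 122×10³ × 130 = 15860000 N·mm.
Critical point at (x, y) = (138.4, 160) from centroid. f_tx = M·y/J = 167.3 N/mm; f_ty = M·x/J = 144.7 N/mm.
Resultant f_max = √[f_tx² + (f_v + f_ty)²] = √[167.3² + (174.3 + 144.7)²] = 360.2 N/mm.
Capacity per unit length: φr_n = 0.75 × 0.6 × 430 × (0.707 × 5) = 684 N/mm.
360.2 ≤ 684 → adequate.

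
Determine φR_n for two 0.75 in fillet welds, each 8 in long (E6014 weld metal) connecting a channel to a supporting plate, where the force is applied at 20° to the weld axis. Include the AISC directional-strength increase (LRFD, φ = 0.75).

E60XX → F_EXX = 60 ksi.
t_e = 0.707 × 0.75 = 0.5302 in; A_we = 0.5302 × 16 = 8.484 in².
Directional factor: 1.0 + 0.5 sin^1.5(20°) = 1.1.
F_nw = 0.6 × 60 × 1.1 = 39.6 ksi.
φR_n = 0.75 × 39.6 × 8.484 = 252 kips.

φR_n ≈ 252 kips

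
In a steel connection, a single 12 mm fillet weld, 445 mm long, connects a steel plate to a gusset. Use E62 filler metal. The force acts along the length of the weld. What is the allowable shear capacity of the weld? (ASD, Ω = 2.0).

R_n/Ω ≈ 702 kN

E62XX → F_EXX = 620 MPa.
Effective throat t_e = 0.707 × 12 = 8.484 mm.
Total length L = 445 mm; A_we = 8.484 × 445 = 3775 mm².
F_nw = 0.6 F_EXX = 0.6 × 620 = 372 MPa.
R_n = 372 × 3775 × 10⁻³ = 1404 kN; R_n/Ω = 1404/2.0 = 702.2 kN.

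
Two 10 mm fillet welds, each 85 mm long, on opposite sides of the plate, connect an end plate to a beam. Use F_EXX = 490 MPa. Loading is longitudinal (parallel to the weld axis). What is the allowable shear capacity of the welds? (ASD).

R_n/Ω ≈ 177 kN

Effective throat t_e = 0.707 × 10 = 7.07 mm.
Total length L = 170 mm; A_we = 7.07 × 170 = 1202 mm².
F_nw = 0.6 F_EXX = 0.6 × 490 = 294 MPa.
R_n = 294 × 1202 × 10⁻³ = 353.4 kN; R_n/Ω = 353.4/2.0 = 176.7 kN.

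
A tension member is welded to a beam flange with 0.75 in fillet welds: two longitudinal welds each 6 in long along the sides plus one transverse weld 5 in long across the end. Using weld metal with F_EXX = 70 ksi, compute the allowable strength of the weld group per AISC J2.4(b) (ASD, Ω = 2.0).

t_e = 0.707 × 0.75 = 0.5302 in.
R_nwl = 0.6 × 70 × 0.5302 × 12 = 267.2 kip (longitudinal, 2 welds).
R_nwt = 0.6 × 70 × 0.5302 × 5 = 111.4 kip (transverse, base value).
(i) R_nwl + R_nwt = 378.6 kip; (ii) 0.85 R_nwl + 1.5 R_nwt = 394.2 kip.
R_n = max = 394.2 kip [governs: (ii)]; R_n/Ω = 197.1 kip.

R_n/Ω ≈ 197 kip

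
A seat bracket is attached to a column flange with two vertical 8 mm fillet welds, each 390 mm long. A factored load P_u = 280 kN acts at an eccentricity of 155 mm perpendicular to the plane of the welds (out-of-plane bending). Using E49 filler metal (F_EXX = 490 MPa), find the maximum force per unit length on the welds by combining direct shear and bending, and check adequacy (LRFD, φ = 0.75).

f_max ≈ 928 N/mm; adequate

L_w = 2 × 390 = 780 mm; section modulus (unit throat) S = 2 × L²/6 = 50700 mm².
Direct shear f_v = P/L_w = 280×10³/780 = 359 N/mm.
Moment M = P × e = 280×10³ × 155 = 43400000 N·mm; bending f_b = M/S = 856 N/mm.
f_max = √(f_v² + f_b²) = √(359² + 856²) = 928.2 N/mm.
φr_n = 0.75 × 0.6 × 490 × (0.707 × 8) = 1247 N/mm → adequate.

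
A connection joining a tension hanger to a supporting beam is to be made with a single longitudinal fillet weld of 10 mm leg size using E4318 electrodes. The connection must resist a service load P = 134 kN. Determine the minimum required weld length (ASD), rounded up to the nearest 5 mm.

E43XX → F_EXX = 430 MPa.
Throat t_e = 0.707 × 10 = 7.07 mm.
r_n/Ω = (0.6 × 430 × 7.07) / 2.0 = 912 N/mm = 0.912 kN/mm.
L_req = P / (r_n/Ω) = 134 / 0.912 = 146.9 mm total.
Round up → use L = 150 mm.

L = 150 mm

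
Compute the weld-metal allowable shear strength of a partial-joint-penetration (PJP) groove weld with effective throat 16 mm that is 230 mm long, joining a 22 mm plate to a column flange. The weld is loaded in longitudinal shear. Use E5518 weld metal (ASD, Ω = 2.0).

E55XX → F_EXX = 550 MPa.
Effective throat (given) t_e = 16 mm.
A_we = 16 × 230 = 3680 mm².
F_nw = 0.6 F_EXX = 330 MPa.
R_n/Ω = (330 × 3680) / 2.0 × 10⁻³ = 607.2 kN.

R_n/Ω ≈ 607 kN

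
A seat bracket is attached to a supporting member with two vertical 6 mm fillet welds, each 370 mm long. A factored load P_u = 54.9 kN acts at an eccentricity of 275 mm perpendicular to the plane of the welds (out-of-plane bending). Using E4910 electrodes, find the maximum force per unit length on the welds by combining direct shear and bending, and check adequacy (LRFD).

f_max ≈ 339 N/mm; adequate

E49XX → F_EXX = 490 MPa.
L_w = 2 × 370 = 740 mm; section modulus (unit throat) S = 2 × L²/6 = 45630 mm².
Direct shear f_v = P/L_w = 54.9×10³/740 = 74.19 N/mm.
Moment M = P × e = 54.9×10³ × 275 = 15098000 N·mm; bending f_b = M/S = 330.8 N/mm.
f_max = √(f_v² + f_b²) = √(74.19² + 330.8²) = 339.1 N/mm.
φr_n = 0.75 × 0.6 × 490 × (0.707 × 6) = 935.4 N/mm → adequate.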